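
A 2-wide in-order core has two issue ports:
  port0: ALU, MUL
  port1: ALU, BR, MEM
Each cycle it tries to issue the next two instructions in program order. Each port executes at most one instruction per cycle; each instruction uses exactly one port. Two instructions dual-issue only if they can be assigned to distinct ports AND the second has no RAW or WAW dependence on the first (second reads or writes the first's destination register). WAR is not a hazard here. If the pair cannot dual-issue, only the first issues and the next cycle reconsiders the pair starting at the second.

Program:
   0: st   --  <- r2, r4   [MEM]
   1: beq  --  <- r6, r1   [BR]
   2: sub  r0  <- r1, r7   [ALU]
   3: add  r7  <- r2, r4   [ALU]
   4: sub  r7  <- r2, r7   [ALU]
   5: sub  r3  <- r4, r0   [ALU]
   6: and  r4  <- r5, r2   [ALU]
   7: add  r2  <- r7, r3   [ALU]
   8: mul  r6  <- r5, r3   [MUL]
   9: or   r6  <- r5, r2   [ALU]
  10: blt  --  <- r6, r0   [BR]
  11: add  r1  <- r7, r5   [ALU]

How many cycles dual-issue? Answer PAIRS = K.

#0 head=0: st.MEM i0 no-port MEM/BR
#1 head=1: beq.BR;sub.ALU i1,i2 dual
#2 head=3: add.ALU i3 RAW+WAW r7
#3 head=4: sub.ALU;sub.ALU i4,i5 dual
#4 head=6: and.ALU;add.ALU i6,i7 dual
#5 head=8: mul.MUL i8 WAW r6
#6 head=9: or.ALU i9 RAW r6
#7 head=10: blt.BR;add.ALU i10,i11 dual

PAIRS = 4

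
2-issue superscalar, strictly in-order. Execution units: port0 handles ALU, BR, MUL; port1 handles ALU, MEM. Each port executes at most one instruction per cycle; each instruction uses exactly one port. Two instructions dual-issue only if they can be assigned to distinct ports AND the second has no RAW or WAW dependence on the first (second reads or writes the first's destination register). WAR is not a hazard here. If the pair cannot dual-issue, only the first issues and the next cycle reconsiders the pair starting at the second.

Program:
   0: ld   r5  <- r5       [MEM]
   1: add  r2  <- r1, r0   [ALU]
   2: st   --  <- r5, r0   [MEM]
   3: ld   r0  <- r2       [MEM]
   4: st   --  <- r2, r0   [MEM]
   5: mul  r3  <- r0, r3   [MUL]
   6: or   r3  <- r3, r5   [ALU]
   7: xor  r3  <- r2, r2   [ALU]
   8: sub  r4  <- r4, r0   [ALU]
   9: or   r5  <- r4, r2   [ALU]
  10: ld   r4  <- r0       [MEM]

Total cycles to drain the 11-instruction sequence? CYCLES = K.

  cy0 -> i0/i1 (ld.MEM/add.ALU) pair
  cy1 -> i2 (st.MEM) no-port MEM/MEM
  cy2 -> i3 (ld.MEM) no-port MEM/MEM
  cy3 -> i4/i5 (st.MEM/mul.MUL) pair
  cy4 -> i6 (or.ALU) WAW r3
  cy5 -> i7/i8 (xor.ALU/sub.ALU) pair
  cy6 -> i9/i10 (or.ALU/ld.MEM) pair

CYCLES = 7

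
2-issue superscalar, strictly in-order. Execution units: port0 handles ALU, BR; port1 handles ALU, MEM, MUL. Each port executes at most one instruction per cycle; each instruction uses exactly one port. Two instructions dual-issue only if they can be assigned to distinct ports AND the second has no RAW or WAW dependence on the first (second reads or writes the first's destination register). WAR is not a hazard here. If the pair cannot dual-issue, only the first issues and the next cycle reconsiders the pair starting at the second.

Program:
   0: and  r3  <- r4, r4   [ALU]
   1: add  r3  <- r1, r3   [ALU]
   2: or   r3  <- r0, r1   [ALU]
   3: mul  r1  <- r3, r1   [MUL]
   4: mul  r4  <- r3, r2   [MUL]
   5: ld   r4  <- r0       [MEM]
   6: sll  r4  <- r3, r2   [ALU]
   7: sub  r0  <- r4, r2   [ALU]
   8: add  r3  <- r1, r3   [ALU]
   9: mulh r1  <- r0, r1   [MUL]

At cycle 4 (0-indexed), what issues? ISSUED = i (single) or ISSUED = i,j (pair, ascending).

ISSUED = 4

t=0 i0:and.ALU ; RAW+WAW r3
t=1 i1:add.ALU ; WAW r3
t=2 i2:or.ALU ; RAW r3
t=3 i3:mul.MUL ; no-port MUL/MUL
t=4 i4:mul.MUL ; no-port MUL/MEM
t=5 i5:ld.MEM ; WAW r4
t=6 i6:sll.ALU ; RAW r4
t=7 i7&i8:sub.ALU;add.ALU ; pair
t=8 i9:mulh.MUL ; tail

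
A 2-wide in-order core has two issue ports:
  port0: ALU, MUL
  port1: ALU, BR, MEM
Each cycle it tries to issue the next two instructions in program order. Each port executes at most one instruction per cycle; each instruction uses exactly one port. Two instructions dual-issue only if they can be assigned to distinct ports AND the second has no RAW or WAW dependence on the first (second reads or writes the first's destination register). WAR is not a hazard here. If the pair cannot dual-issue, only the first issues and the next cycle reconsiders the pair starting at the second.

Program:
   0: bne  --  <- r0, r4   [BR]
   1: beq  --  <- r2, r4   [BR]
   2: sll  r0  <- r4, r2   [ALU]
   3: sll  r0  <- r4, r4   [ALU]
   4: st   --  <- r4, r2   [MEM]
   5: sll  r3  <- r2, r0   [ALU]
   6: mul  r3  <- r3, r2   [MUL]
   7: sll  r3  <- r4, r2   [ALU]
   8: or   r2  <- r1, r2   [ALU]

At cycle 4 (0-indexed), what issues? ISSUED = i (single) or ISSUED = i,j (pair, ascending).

  cy0 -> i0 (bne.BR) no-port BR/BR
  cy1 -> i1+i2 (beq.BR+sll.ALU) dual
  cy2 -> i3+i4 (sll.ALU+st.MEM) dual
  cy3 -> i5 (sll.ALU) RAW+WAW r3
  cy4 -> i6 (mul.MUL) WAW r3
  cy5 -> i7+i8 (sll.ALU+or.ALU) dual

ISSUED = 6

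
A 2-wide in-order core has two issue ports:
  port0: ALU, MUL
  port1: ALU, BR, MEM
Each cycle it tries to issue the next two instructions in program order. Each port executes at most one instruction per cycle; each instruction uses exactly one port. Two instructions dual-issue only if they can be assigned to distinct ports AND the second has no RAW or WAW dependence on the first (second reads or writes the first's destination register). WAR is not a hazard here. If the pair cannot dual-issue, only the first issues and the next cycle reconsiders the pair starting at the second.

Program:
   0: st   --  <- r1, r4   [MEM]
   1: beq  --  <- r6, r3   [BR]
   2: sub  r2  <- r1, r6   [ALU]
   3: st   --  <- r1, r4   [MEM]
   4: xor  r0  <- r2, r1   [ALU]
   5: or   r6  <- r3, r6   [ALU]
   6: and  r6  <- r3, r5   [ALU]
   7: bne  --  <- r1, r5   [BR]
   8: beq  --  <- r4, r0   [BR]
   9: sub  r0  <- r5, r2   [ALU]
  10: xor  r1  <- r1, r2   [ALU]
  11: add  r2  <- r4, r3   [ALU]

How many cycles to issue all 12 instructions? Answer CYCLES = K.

c0: i0 st.MEM  no-port MEM/BR
c1: i1,i2 beq.BR/sub.ALU  2-wide
c2: i3,i4 st.MEM/xor.ALU  2-wide
c3: i5 or.ALU  WAW r6
c4: i6,i7 and.ALU/bne.BR  2-wide
c5: i8,i9 beq.BR/sub.ALU  2-wide
c6: i10,i11 xor.ALU/add.ALU  2-wide

CYCLES = 7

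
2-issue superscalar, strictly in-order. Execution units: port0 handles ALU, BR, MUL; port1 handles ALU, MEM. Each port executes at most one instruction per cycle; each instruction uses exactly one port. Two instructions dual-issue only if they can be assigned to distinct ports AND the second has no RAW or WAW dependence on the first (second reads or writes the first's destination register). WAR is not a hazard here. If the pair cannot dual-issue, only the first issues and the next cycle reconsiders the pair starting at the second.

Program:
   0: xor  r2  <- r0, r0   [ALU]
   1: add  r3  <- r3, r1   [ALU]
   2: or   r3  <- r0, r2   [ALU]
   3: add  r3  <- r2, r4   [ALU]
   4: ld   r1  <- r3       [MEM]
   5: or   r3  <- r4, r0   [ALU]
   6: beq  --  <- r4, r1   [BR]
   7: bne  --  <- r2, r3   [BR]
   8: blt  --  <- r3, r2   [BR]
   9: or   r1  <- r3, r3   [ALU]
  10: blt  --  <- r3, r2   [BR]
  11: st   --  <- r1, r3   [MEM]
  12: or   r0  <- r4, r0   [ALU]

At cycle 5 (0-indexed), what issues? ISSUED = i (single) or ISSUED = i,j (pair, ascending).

ISSUED = 7

[0] i0&i1  xor.ALU/add.ALU  -- 2-wide
[1] i2  or.ALU  -- WAW r3
[2] i3  add.ALU  -- RAW r3
[3] i4&i5  ld.MEM/or.ALU  -- 2-wide
[4] i6  beq.BR  -- no-port BR/BR
[5] i7  bne.BR  -- no-port BR/BR
[6] i8&i9  blt.BR/or.ALU  -- 2-wide
[7] i10&i11  blt.BR/st.MEM  -- 2-wide
[8] i12  or.ALU  -- tail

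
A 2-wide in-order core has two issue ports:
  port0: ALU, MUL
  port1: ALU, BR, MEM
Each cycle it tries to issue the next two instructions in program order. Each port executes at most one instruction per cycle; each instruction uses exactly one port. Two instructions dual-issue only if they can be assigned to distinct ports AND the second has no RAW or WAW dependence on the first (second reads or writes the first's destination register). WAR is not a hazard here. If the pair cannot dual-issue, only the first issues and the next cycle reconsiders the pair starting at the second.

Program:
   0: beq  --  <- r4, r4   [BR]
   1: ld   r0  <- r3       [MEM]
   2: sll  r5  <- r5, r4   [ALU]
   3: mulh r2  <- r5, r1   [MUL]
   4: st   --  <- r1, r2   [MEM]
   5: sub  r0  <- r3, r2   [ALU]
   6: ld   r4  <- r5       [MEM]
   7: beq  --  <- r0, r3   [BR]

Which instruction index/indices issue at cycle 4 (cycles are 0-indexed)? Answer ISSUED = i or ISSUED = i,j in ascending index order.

ISSUED = 6

#0 head=0: beq.BR i0 no-port BR/MEM
#1 head=1: ld.MEM+sll.ALU i1+i2 2-wide
#2 head=3: mulh.MUL i3 RAW r2
#3 head=4: st.MEM+sub.ALU i4+i5 2-wide
#4 head=6: ld.MEM i6 no-port MEM/BR
#5 head=7: beq.BR i7 tail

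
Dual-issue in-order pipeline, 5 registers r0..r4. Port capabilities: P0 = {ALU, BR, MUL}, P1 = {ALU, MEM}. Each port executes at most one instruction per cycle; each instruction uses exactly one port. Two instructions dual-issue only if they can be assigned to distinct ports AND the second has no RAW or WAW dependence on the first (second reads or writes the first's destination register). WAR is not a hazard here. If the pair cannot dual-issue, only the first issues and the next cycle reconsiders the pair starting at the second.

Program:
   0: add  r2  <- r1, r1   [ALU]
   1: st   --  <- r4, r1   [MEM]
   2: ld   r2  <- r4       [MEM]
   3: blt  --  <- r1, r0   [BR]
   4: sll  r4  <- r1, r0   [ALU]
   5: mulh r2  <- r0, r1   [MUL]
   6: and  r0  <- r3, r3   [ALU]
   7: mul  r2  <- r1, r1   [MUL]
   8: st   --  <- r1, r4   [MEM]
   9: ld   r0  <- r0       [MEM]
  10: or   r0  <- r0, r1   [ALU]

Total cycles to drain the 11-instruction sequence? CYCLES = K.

  cy0 -> i0+i1 (add+st) dual
  cy1 -> i2+i3 (ld+blt) dual
  cy2 -> i4+i5 (sll+mulh) dual
  cy3 -> i6+i7 (and+mul) dual
  cy4 -> i8 (st) no-port MEM/MEM
  cy5 -> i9 (ld) RAW+WAW r0
  cy6 -> i10 (or) tail

CYCLES = 7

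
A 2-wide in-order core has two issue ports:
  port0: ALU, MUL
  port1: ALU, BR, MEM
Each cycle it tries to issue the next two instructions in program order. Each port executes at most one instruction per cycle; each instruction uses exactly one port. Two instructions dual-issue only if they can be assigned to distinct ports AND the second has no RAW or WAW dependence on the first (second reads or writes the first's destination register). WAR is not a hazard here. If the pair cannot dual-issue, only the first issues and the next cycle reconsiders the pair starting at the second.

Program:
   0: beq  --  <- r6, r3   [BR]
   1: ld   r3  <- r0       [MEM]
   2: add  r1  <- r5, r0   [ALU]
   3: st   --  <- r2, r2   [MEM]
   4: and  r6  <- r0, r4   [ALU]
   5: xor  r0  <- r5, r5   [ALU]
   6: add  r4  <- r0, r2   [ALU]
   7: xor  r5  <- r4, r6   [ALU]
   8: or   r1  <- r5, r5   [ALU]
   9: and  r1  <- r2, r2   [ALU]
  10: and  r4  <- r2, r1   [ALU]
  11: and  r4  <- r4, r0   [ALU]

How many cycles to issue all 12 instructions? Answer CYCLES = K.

0. beq.BR @i0  | no-port BR/MEM
1. ld.MEM;add.ALU @i1/i2  | dual
2. st.MEM;and.ALU @i3/i4  | dual
3. xor.ALU @i5  | RAW r0
4. add.ALU @i6  | RAW r4
5. xor.ALU @i7  | RAW r5
6. or.ALU @i8  | WAW r1
7. and.ALU @i9  | RAW r1
8. and.ALU @i10  | RAW+WAW r4
9. and.ALU @i11  | tail

CYCLES = 10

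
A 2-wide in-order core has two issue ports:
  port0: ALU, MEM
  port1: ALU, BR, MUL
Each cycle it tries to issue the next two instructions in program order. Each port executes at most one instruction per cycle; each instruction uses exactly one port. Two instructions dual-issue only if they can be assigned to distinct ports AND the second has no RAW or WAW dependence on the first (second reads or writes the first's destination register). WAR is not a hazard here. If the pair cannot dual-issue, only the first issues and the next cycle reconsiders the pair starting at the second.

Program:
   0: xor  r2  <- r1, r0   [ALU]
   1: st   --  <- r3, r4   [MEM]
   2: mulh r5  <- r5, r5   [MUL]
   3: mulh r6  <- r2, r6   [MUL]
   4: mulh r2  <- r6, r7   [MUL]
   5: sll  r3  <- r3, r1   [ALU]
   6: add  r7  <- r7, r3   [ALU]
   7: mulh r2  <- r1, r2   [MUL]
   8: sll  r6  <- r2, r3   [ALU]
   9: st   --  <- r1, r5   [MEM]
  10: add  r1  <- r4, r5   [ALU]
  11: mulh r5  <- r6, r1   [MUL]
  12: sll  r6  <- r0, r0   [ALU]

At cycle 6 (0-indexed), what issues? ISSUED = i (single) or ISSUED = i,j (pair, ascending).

ISSUED = 10

  cy0 -> i0&i1 (xor.ALU st.MEM) 2-wide
  cy1 -> i2 (mulh.MUL) no-port MUL/MUL
  cy2 -> i3 (mulh.MUL) no-port MUL/MUL
  cy3 -> i4&i5 (mulh.MUL sll.ALU) 2-wide
  cy4 -> i6&i7 (add.ALU mulh.MUL) 2-wide
  cy5 -> i8&i9 (sll.ALU st.MEM) 2-wide
  cy6 -> i10 (add.ALU) RAW r1
  cy7 -> i11&i12 (mulh.MUL sll.ALU) 2-wide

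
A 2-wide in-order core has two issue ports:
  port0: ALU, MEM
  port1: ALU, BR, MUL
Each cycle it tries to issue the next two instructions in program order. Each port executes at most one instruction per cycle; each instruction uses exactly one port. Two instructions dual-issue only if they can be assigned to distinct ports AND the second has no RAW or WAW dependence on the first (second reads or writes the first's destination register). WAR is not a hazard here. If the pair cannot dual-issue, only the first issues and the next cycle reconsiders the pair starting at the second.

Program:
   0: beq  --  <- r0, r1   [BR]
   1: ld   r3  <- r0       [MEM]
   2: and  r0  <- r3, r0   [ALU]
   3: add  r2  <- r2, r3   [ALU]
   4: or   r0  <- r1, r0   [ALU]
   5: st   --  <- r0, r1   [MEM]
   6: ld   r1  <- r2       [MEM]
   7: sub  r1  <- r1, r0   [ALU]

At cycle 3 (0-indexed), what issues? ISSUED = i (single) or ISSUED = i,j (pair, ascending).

ISSUED = 5

  cy0 -> i0+i1 (beq ld) pair
  cy1 -> i2+i3 (and add) pair
  cy2 -> i4 (or) RAW r0
  cy3 -> i5 (st) no-port MEM/MEM
  cy4 -> i6 (ld) RAW+WAW r1
  cy5 -> i7 (sub) tail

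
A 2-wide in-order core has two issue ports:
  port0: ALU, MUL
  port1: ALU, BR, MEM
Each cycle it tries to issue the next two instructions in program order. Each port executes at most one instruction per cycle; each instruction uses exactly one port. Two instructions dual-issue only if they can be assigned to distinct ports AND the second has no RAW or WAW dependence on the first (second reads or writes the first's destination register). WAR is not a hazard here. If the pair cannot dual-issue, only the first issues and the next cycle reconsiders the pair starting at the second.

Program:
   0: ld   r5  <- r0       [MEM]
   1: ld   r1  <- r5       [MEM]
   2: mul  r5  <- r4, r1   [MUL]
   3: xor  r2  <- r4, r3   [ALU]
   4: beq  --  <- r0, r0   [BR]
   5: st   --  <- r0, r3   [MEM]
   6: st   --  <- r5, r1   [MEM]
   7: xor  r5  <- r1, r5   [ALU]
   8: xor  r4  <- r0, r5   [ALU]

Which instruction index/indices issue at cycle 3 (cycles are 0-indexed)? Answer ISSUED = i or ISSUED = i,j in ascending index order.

0. ld @i0  | no-port MEM/MEM
1. ld @i1  | RAW r1
2. mul;xor @i2/i3  | 2-wide
3. beq @i4  | no-port BR/MEM
4. st @i5  | no-port MEM/MEM
5. st;xor @i6/i7  | 2-wide
6. xor @i8  | tail

ISSUED = 4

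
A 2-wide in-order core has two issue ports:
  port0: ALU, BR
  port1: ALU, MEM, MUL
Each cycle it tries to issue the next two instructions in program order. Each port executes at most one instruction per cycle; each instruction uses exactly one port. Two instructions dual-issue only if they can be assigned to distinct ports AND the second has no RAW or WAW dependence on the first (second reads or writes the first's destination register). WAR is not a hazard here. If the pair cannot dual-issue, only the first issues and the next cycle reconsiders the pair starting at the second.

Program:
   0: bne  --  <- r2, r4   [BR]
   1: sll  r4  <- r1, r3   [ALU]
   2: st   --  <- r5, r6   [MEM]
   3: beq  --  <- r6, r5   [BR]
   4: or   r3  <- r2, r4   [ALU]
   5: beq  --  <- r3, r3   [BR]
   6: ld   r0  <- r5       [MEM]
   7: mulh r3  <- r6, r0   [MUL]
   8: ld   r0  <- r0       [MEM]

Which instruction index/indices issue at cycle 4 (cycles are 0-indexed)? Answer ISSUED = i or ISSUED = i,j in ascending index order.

ISSUED = 7

t=0 i0&i1:bne.BR+sll.ALU ; 2-wide
t=1 i2&i3:st.MEM+beq.BR ; 2-wide
t=2 i4:or.ALU ; RAW r3
t=3 i5&i6:beq.BR+ld.MEM ; 2-wide
t=4 i7:mulh.MUL ; no-port MUL/MEM
t=5 i8:ld.MEM ; tail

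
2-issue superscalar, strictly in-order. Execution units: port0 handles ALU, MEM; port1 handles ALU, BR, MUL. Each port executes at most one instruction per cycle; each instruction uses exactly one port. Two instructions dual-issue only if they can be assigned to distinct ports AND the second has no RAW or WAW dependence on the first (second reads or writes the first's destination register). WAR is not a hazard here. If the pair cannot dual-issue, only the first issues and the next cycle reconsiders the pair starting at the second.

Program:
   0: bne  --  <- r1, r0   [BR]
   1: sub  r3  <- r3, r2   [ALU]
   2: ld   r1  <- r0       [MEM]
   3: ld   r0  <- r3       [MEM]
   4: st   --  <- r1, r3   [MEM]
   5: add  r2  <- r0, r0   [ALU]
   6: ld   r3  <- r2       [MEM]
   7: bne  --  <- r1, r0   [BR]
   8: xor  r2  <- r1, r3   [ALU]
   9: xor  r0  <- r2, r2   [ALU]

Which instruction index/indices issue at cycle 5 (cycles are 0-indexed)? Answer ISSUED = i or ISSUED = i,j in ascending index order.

t=0 i0+i1:bne.BR/sub.ALU ; dual
t=1 i2:ld.MEM ; no-port MEM/MEM
t=2 i3:ld.MEM ; no-port MEM/MEM
t=3 i4+i5:st.MEM/add.ALU ; dual
t=4 i6+i7:ld.MEM/bne.BR ; dual
t=5 i8:xor.ALU ; RAW r2
t=6 i9:xor.ALU ; tail

ISSUED = 8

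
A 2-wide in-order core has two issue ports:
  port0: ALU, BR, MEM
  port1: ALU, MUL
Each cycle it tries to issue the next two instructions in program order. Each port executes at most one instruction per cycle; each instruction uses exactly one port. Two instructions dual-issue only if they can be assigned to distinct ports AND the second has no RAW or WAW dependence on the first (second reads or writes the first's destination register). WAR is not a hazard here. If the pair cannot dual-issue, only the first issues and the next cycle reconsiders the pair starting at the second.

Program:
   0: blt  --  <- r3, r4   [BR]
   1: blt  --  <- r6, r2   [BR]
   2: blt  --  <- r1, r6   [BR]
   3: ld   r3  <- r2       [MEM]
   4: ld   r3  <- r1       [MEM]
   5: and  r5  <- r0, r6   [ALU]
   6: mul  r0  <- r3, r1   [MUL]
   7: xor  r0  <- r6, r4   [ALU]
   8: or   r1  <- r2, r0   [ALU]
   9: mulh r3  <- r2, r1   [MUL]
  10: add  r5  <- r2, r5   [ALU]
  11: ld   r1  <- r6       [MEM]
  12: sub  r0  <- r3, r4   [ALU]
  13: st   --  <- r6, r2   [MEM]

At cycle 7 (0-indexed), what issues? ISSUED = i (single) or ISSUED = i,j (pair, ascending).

ISSUED = 8

c0: i0 blt.BR  no-port BR/BR
c1: i1 blt.BR  no-port BR/BR
c2: i2 blt.BR  no-port BR/MEM
c3: i3 ld.MEM  no-port MEM/MEM
c4: i4,i5 ld.MEM;and.ALU  pair
c5: i6 mul.MUL  WAW r0
c6: i7 xor.ALU  RAW r0
c7: i8 or.ALU  RAW r1
c8: i9,i10 mulh.MUL;add.ALU  pair
c9: i11,i12 ld.MEM;sub.ALU  pair
c10: i13 st.MEM  tail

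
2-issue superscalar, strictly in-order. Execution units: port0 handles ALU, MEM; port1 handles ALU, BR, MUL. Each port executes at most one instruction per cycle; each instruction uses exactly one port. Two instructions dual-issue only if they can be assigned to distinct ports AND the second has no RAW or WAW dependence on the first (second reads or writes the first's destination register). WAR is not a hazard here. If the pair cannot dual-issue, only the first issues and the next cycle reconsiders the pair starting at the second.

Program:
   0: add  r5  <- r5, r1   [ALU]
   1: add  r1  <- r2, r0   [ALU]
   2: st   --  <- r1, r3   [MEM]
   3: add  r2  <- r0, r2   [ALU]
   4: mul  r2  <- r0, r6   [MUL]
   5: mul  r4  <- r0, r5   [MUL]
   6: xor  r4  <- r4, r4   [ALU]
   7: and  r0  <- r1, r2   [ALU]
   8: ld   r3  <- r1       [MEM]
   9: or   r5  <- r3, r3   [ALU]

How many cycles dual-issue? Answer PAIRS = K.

PAIRS = 3

  cy0 -> i0+i1 (add.ALU;add.ALU) 2-wide
  cy1 -> i2+i3 (st.MEM;add.ALU) 2-wide
  cy2 -> i4 (mul.MUL) no-port MUL/MUL
  cy3 -> i5 (mul.MUL) RAW+WAW r4
  cy4 -> i6+i7 (xor.ALU;and.ALU) 2-wide
  cy5 -> i8 (ld.MEM) RAW r3
  cy6 -> i9 (or.ALU) tail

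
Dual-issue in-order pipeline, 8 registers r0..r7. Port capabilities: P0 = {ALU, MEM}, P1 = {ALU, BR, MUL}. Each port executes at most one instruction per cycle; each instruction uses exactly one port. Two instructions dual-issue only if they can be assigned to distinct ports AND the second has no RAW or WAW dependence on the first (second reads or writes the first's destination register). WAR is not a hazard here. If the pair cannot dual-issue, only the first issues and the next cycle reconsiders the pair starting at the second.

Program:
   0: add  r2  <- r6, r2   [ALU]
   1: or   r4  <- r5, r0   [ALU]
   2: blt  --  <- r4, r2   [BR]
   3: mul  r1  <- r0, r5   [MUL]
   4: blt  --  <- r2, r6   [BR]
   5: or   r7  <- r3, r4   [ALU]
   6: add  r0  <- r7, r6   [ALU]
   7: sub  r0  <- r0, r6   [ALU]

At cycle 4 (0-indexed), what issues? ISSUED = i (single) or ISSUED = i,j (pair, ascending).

ISSUED = 6

c0: i0&i1 add.ALU;or.ALU  dual
c1: i2 blt.BR  no-port BR/MUL
c2: i3 mul.MUL  no-port MUL/BR
c3: i4&i5 blt.BR;or.ALU  dual
c4: i6 add.ALU  RAW+WAW r0
c5: i7 sub.ALU  tail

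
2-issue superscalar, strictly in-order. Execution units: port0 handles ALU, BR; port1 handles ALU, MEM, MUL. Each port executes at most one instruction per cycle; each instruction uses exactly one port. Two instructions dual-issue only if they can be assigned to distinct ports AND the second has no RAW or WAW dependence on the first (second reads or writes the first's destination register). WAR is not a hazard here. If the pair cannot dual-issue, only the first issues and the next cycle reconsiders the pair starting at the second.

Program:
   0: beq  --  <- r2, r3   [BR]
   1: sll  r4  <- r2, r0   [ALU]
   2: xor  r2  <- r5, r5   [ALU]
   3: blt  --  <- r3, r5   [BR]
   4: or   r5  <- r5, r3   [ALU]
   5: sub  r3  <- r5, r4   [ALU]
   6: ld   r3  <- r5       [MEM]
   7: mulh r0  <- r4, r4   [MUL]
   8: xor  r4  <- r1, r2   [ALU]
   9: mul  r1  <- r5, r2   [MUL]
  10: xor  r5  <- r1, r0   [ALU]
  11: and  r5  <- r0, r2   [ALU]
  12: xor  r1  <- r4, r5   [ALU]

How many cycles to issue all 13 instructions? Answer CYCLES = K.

CYCLES = 10

  cy0 -> i0+i1 (beq.BR/sll.ALU) 2-wide
  cy1 -> i2+i3 (xor.ALU/blt.BR) 2-wide
  cy2 -> i4 (or.ALU) RAW r5
  cy3 -> i5 (sub.ALU) WAW r3
  cy4 -> i6 (ld.MEM) no-port MEM/MUL
  cy5 -> i7+i8 (mulh.MUL/xor.ALU) 2-wide
  cy6 -> i9 (mul.MUL) RAW r1
  cy7 -> i10 (xor.ALU) WAW r5
  cy8 -> i11 (and.ALU) RAW r5
  cy9 -> i12 (xor.ALU) tail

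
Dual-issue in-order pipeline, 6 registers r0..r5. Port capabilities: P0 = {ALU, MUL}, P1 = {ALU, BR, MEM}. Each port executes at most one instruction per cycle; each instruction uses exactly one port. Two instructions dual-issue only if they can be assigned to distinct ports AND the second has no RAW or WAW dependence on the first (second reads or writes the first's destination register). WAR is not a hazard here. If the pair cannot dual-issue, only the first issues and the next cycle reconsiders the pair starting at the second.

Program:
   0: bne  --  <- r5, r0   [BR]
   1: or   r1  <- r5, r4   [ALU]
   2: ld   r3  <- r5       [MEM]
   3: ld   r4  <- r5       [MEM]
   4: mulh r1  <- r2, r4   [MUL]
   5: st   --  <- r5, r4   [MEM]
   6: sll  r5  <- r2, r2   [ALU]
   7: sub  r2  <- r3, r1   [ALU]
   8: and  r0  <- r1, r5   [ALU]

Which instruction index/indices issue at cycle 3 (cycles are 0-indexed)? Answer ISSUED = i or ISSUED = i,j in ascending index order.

ISSUED = 4,5

c0: i0/i1 bne.BR;or.ALU  dual
c1: i2 ld.MEM  no-port MEM/MEM
c2: i3 ld.MEM  RAW r4
c3: i4/i5 mulh.MUL;st.MEM  dual
c4: i6/i7 sll.ALU;sub.ALU  dual
c5: i8 and.ALU  tail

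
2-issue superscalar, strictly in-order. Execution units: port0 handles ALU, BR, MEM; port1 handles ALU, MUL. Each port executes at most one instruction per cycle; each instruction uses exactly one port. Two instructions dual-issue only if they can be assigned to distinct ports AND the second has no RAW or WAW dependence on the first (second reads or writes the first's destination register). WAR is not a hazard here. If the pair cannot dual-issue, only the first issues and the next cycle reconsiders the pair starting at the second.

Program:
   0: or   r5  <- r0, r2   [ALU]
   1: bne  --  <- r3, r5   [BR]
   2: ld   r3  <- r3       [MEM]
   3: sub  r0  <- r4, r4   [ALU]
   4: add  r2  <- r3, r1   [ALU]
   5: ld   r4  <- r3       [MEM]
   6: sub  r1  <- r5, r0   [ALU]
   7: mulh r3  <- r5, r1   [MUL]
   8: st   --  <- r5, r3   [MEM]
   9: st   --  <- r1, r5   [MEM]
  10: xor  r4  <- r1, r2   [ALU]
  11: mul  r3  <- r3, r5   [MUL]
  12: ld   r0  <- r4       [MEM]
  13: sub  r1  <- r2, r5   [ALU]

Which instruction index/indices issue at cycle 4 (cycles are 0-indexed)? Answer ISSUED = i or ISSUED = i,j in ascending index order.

ISSUED = 6

t=0 i0:or ; RAW r5
t=1 i1:bne ; no-port BR/MEM
t=2 i2&i3:ld sub ; 2-wide
t=3 i4&i5:add ld ; 2-wide
t=4 i6:sub ; RAW r1
t=5 i7:mulh ; RAW r3
t=6 i8:st ; no-port MEM/MEM
t=7 i9&i10:st xor ; 2-wide
t=8 i11&i12:mul ld ; 2-wide
t=9 i13:sub ; tail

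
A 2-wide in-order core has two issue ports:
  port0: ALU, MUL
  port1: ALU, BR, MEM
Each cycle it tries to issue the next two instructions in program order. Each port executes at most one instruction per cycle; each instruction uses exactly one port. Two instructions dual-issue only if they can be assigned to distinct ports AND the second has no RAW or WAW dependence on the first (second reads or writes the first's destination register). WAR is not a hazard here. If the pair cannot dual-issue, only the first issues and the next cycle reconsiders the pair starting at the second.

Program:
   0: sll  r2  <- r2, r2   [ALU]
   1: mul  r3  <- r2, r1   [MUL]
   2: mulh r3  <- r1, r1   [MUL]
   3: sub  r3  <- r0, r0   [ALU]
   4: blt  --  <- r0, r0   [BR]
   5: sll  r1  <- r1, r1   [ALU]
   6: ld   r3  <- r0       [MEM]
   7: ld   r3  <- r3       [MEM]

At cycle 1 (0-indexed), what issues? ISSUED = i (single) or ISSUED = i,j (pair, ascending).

0. sll.ALU @i0  | RAW r2
1. mul.MUL @i1  | no-port MUL/MUL
2. mulh.MUL @i2  | WAW r3
3. sub.ALU blt.BR @i3,i4  | 2-wide
4. sll.ALU ld.MEM @i5,i6  | 2-wide
5. ld.MEM @i7  | tail

ISSUED = 1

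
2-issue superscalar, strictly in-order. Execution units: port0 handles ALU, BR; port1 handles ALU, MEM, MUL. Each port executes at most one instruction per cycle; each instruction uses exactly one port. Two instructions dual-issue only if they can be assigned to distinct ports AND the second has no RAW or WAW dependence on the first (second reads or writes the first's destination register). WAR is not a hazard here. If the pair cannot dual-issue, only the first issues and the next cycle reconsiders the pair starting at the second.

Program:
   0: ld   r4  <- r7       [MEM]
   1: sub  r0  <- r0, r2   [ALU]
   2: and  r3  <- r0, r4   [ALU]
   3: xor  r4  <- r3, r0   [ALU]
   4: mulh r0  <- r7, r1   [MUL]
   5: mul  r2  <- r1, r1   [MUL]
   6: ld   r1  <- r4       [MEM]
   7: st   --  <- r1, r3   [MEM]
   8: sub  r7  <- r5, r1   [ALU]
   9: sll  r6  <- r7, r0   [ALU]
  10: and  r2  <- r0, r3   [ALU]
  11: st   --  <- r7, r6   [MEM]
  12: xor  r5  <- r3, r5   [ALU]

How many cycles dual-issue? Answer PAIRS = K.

PAIRS = 5

#0 head=0: ld.MEM sub.ALU i0,i1 pair
#1 head=2: and.ALU i2 RAW r3
#2 head=3: xor.ALU mulh.MUL i3,i4 pair
#3 head=5: mul.MUL i5 no-port MUL/MEM
#4 head=6: ld.MEM i6 no-port MEM/MEM
#5 head=7: st.MEM sub.ALU i7,i8 pair
#6 head=9: sll.ALU and.ALU i9,i10 pair
#7 head=11: st.MEM xor.ALU i11,i12 pair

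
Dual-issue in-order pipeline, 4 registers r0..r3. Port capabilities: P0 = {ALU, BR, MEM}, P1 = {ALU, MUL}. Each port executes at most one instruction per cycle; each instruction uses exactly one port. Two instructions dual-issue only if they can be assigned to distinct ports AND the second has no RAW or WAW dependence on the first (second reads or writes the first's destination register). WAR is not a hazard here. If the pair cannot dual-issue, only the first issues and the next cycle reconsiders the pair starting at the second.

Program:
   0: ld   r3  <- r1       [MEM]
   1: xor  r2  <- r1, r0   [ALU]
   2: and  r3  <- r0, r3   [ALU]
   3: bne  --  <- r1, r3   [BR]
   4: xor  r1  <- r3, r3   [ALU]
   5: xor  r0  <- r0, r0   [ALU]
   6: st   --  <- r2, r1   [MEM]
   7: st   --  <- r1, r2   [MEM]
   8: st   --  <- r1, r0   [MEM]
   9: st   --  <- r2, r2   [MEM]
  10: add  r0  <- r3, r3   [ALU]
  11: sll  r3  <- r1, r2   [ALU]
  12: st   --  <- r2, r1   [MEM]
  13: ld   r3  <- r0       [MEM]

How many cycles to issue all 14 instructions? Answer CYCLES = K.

CYCLES = 9

0. ld.MEM xor.ALU @i0/i1  | dual
1. and.ALU @i2  | RAW r3
2. bne.BR xor.ALU @i3/i4  | dual
3. xor.ALU st.MEM @i5/i6  | dual
4. st.MEM @i7  | no-port MEM/MEM
5. st.MEM @i8  | no-port MEM/MEM
6. st.MEM add.ALU @i9/i10  | dual
7. sll.ALU st.MEM @i11/i12  | dual
8. ld.MEM @i13  | tail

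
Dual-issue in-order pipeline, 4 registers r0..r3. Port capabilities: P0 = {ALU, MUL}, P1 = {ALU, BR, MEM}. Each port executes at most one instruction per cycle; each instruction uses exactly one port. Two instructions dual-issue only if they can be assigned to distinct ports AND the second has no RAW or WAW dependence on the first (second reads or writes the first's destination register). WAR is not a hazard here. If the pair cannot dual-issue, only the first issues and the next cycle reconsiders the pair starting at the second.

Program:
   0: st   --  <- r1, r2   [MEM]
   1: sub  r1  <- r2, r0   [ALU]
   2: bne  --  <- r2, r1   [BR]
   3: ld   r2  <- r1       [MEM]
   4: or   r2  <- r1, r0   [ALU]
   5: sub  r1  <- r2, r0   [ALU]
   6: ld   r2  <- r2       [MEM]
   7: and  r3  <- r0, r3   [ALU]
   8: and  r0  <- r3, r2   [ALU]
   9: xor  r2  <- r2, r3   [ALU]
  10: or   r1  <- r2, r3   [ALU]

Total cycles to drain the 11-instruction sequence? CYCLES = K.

CYCLES = 8

t=0 i0&i1:st.MEM;sub.ALU ; 2-wide
t=1 i2:bne.BR ; no-port BR/MEM
t=2 i3:ld.MEM ; WAW r2
t=3 i4:or.ALU ; RAW r2
t=4 i5&i6:sub.ALU;ld.MEM ; 2-wide
t=5 i7:and.ALU ; RAW r3
t=6 i8&i9:and.ALU;xor.ALU ; 2-wide
t=7 i10:or.ALU ; tail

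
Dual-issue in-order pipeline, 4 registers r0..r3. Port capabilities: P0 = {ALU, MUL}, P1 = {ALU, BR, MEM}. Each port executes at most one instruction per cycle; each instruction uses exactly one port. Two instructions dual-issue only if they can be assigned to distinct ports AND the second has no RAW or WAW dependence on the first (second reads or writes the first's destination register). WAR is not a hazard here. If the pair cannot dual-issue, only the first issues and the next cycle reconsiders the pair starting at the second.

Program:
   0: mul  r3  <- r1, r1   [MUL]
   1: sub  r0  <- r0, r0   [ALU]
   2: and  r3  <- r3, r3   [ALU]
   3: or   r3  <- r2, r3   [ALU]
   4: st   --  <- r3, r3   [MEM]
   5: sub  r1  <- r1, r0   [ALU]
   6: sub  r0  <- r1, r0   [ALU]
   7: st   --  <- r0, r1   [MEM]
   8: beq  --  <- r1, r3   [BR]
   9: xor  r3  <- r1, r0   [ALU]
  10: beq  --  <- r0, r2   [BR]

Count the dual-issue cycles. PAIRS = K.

#0 head=0: mul.MUL;sub.ALU i0/i1 2-wide
#1 head=2: and.ALU i2 RAW+WAW r3
#2 head=3: or.ALU i3 RAW r3
#3 head=4: st.MEM;sub.ALU i4/i5 2-wide
#4 head=6: sub.ALU i6 RAW r0
#5 head=7: st.MEM i7 no-port MEM/BR
#6 head=8: beq.BR;xor.ALU i8/i9 2-wide
#7 head=10: beq.BR i10 tail

PAIRS = 3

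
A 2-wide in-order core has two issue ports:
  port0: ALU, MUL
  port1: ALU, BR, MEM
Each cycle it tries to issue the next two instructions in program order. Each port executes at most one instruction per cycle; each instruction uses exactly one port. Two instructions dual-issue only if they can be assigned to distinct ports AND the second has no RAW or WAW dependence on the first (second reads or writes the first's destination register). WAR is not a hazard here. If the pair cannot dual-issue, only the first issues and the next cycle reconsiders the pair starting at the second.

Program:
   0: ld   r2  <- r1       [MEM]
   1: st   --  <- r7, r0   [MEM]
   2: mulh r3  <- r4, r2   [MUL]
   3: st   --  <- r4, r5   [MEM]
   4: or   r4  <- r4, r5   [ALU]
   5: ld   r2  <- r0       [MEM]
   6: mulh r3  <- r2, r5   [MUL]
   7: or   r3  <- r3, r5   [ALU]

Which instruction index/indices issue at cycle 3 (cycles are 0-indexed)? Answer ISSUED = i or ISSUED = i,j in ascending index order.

t=0 i0:ld.MEM ; no-port MEM/MEM
t=1 i1+i2:st.MEM;mulh.MUL ; 2-wide
t=2 i3+i4:st.MEM;or.ALU ; 2-wide
t=3 i5:ld.MEM ; RAW r2
t=4 i6:mulh.MUL ; RAW+WAW r3
t=5 i7:or.ALU ; tail

ISSUED = 5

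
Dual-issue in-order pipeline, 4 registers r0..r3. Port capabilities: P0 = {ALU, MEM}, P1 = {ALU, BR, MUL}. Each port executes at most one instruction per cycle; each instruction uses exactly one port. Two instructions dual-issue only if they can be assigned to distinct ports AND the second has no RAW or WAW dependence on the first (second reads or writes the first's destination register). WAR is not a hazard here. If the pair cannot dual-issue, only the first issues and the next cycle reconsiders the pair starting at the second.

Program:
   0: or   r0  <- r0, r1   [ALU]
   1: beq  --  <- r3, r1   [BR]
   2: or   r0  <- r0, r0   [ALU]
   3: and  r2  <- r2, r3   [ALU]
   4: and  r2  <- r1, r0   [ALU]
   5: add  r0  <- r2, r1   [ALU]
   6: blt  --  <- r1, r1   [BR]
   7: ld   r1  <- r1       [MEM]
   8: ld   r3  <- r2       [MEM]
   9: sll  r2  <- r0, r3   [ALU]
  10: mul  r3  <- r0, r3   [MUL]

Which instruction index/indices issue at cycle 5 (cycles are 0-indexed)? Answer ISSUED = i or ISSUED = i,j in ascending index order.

#0 head=0: or.ALU/beq.BR i0/i1 dual
#1 head=2: or.ALU/and.ALU i2/i3 dual
#2 head=4: and.ALU i4 RAW r2
#3 head=5: add.ALU/blt.BR i5/i6 dual
#4 head=7: ld.MEM i7 no-port MEM/MEM
#5 head=8: ld.MEM i8 RAW r3
#6 head=9: sll.ALU/mul.MUL i9/i10 dual

ISSUED = 8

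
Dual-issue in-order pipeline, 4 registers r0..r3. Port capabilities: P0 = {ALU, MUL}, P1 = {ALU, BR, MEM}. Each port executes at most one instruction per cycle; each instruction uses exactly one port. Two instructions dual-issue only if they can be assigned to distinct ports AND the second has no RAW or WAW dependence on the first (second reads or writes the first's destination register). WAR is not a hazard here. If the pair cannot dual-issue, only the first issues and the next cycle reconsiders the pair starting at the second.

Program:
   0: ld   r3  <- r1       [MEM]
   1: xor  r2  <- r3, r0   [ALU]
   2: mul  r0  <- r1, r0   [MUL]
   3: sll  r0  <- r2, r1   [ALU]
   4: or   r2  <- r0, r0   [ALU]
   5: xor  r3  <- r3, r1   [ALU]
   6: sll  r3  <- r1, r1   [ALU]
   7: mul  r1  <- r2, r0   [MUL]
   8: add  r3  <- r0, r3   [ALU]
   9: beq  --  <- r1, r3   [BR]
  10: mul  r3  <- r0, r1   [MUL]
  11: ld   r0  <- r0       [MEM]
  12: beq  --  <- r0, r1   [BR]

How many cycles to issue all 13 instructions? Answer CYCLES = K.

c0: i0 ld.MEM  RAW r3
c1: i1,i2 xor.ALU;mul.MUL  dual
c2: i3 sll.ALU  RAW r0
c3: i4,i5 or.ALU;xor.ALU  dual
c4: i6,i7 sll.ALU;mul.MUL  dual
c5: i8 add.ALU  RAW r3
c6: i9,i10 beq.BR;mul.MUL  dual
c7: i11 ld.MEM  no-port MEM/BR
c8: i12 beq.BR  tail

CYCLES = 9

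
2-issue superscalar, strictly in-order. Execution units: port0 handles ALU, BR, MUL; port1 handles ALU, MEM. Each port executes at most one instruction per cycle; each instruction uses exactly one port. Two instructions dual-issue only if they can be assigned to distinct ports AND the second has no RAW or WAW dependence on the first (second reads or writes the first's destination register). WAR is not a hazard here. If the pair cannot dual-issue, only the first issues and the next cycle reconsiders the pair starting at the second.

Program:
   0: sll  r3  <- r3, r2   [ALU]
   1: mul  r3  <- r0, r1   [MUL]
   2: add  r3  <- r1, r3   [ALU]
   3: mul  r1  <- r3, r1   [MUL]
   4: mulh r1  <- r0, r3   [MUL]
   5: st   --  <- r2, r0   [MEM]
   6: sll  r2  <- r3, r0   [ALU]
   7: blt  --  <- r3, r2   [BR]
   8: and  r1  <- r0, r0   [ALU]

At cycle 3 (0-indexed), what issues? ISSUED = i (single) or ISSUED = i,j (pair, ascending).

t=0 i0:sll ; WAW r3
t=1 i1:mul ; RAW+WAW r3
t=2 i2:add ; RAW r3
t=3 i3:mul ; no-port MUL/MUL
t=4 i4&i5:mulh/st ; pair
t=5 i6:sll ; RAW r2
t=6 i7&i8:blt/and ; pair

ISSUED = 3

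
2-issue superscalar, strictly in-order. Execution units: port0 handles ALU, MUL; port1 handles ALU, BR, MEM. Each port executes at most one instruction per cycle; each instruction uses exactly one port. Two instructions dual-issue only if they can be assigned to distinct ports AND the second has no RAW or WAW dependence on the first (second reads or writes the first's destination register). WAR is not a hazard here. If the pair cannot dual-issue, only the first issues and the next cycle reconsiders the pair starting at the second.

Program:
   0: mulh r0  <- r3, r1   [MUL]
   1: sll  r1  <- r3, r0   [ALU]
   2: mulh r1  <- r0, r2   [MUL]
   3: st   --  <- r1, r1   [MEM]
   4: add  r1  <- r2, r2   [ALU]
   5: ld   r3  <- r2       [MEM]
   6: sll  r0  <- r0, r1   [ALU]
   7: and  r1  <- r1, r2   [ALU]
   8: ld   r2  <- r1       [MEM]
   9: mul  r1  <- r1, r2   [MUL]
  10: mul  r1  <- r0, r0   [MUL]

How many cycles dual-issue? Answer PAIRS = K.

PAIRS = 2

c0: i0 mulh  RAW r0
c1: i1 sll  WAW r1
c2: i2 mulh  RAW r1
c3: i3/i4 st+add  dual
c4: i5/i6 ld+sll  dual
c5: i7 and  RAW r1
c6: i8 ld  RAW r2
c7: i9 mul  no-port MUL/MUL
c8: i10 mul  tail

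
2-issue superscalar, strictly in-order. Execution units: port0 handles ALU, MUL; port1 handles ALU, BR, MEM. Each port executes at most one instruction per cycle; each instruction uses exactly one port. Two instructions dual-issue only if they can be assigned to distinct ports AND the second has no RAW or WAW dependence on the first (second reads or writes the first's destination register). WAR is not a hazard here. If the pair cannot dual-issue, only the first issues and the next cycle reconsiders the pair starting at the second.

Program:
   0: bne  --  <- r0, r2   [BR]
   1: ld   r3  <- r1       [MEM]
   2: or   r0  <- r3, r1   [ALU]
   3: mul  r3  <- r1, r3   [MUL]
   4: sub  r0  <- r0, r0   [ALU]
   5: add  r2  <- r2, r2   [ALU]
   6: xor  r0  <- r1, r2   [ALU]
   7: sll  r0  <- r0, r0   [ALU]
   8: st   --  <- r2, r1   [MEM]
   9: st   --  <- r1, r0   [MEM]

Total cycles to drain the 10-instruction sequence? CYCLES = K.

CYCLES = 7

  cy0 -> i0 (bne) no-port BR/MEM
  cy1 -> i1 (ld) RAW r3
  cy2 -> i2+i3 (or+mul) dual
  cy3 -> i4+i5 (sub+add) dual
  cy4 -> i6 (xor) RAW+WAW r0
  cy5 -> i7+i8 (sll+st) dual
  cy6 -> i9 (st) tail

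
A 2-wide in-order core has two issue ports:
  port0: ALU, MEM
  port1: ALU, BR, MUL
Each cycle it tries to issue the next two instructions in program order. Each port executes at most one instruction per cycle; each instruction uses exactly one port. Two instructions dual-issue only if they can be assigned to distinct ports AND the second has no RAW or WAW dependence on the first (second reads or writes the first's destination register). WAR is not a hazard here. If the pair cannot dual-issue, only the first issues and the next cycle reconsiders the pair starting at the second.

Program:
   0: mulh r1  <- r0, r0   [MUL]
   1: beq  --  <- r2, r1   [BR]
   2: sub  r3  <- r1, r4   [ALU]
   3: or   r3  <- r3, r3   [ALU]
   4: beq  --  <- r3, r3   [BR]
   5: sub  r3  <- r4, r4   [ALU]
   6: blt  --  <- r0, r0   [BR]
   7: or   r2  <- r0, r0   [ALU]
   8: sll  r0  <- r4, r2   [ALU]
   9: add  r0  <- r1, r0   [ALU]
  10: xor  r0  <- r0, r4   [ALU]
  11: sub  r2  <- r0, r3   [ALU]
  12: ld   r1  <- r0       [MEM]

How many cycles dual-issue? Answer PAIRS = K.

PAIRS = 4

[0] i0  mulh  -- no-port MUL/BR
[1] i1&i2  beq/sub  -- dual
[2] i3  or  -- RAW r3
[3] i4&i5  beq/sub  -- dual
[4] i6&i7  blt/or  -- dual
[5] i8  sll  -- RAW+WAW r0
[6] i9  add  -- RAW+WAW r0
[7] i10  xor  -- RAW r0
[8] i11&i12  sub/ld  -- dual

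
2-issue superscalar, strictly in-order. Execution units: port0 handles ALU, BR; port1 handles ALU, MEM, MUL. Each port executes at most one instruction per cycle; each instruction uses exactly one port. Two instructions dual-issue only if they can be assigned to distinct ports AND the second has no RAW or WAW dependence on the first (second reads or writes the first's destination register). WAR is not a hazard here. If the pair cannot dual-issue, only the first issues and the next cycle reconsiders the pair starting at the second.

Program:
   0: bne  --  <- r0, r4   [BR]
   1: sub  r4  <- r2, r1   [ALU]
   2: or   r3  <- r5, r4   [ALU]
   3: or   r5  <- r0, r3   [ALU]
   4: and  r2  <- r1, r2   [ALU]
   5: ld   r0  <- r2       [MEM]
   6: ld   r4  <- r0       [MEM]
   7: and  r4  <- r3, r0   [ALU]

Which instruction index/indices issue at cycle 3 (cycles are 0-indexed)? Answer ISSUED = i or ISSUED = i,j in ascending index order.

[0] i0&i1  bne.BR sub.ALU  -- 2-wide
[1] i2  or.ALU  -- RAW r3
[2] i3&i4  or.ALU and.ALU  -- 2-wide
[3] i5  ld.MEM  -- no-port MEM/MEM
[4] i6  ld.MEM  -- WAW r4
[5] i7  and.ALU  -- tail

ISSUED = 5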